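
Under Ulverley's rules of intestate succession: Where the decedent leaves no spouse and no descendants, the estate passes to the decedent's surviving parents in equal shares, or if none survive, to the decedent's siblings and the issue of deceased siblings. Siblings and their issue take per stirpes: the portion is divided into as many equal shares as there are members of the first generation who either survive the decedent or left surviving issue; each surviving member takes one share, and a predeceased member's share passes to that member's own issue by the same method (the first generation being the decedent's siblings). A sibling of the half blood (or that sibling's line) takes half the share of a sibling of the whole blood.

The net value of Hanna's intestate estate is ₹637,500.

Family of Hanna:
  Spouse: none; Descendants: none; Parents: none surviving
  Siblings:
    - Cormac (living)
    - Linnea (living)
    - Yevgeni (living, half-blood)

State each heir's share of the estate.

The entire ₹637,500 passes to the siblings and their issue.
Counting each half-blood sibling's line as half a unit, there are 5/2 units in ₹637,500, so one unit is ₹255,000. Whole-blood lines (Cormac and Linnea) take ₹255,000 each; half-blood lines (Yevgeni) take ₹127,500 each.

Cormac: ₹255,000; Linnea: ₹255,000; Yevgeni: ₹127,500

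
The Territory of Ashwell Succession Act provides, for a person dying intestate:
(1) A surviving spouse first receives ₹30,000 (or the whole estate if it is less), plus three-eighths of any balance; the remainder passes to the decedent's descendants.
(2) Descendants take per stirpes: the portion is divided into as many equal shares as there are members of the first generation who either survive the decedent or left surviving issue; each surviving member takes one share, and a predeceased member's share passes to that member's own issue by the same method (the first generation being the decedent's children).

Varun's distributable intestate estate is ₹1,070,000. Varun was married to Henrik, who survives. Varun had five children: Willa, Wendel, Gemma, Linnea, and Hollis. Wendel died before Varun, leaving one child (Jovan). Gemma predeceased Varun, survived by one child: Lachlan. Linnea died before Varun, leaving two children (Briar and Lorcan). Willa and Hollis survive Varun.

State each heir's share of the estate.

Henrik: ₹420,000; Willa: ₹130,000; Jovan: ₹130,000; Lachlan: ₹130,000; Briar: ₹65,000; Lorcan: ₹65,000; Hollis: ₹130,000

Henrik first takes ₹30,000, leaving a balance of ₹1,040,000. Henrik then takes three-eighths of the balance (₹390,000), for a total of ₹420,000. The remaining ₹650,000 passes to the descendants.
The descendants' portion (₹650,000) is divided into 5 shares of ₹130,000: Willa and Hollis each take ₹130,000; Wendel's ₹130,000 share passes to Wendel's issue; Gemma's ₹130,000 share passes to Gemma's issue; Linnea's ₹130,000 share passes to Linnea's issue.
Wendel's share (₹130,000) passes entirely to Jovan.
Gemma's share (₹130,000) passes entirely to Lachlan.
Linnea's share (₹130,000) is divided into 2 shares of ₹65,000: Briar and Lorcan each take ₹65,000.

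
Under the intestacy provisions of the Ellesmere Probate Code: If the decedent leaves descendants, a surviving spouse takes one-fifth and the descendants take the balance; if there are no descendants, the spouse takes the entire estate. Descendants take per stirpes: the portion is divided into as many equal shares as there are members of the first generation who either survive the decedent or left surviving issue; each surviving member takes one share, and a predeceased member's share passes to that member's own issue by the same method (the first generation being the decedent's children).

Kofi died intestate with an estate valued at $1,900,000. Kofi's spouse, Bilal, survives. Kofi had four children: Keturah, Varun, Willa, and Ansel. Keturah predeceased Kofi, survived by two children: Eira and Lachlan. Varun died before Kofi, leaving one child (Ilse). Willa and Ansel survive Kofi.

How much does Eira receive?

Eira receives $190,000.

Bilal takes one-fifth of $1,900,000 = $380,000. The remaining $1,520,000 passes to the descendants.
The descendants' portion ($1,520,000) is divided into 4 shares of $380,000: Willa and Ansel each take $380,000; Keturah's $380,000 share passes to Keturah's issue; Varun's $380,000 share passes to Varun's issue.
Keturah's share ($380,000) is divided into 2 shares of $190,000: Eira and Lachlan each take $190,000.
Varun's share ($380,000) passes entirely to Ilse.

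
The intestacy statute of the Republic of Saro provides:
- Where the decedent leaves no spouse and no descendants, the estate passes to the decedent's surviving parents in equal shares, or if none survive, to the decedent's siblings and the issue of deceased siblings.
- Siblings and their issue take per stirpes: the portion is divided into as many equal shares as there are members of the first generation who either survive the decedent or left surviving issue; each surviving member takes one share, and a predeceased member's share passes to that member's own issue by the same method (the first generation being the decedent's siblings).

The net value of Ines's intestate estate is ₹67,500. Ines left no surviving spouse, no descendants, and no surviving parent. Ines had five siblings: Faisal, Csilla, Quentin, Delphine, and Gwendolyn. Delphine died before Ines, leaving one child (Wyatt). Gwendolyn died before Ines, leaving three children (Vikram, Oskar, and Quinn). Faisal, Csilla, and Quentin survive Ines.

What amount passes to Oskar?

The entire ₹67,500 passes to the siblings and their issue.
That amount (₹67,500) is divided into 5 shares of ₹13,500: Faisal, Csilla, and Quentin each take ₹13,500; Delphine's ₹13,500 share passes to Delphine's issue; Gwendolyn's ₹13,500 share passes to Gwendolyn's issue.
Delphine's share (₹13,500) passes entirely to Wyatt.
Gwendolyn's share (₹13,500) is divided into 3 shares of ₹4,500: Vikram, Oskar, and Quinn each take ₹4,500.

Oskar receives ₹4,500.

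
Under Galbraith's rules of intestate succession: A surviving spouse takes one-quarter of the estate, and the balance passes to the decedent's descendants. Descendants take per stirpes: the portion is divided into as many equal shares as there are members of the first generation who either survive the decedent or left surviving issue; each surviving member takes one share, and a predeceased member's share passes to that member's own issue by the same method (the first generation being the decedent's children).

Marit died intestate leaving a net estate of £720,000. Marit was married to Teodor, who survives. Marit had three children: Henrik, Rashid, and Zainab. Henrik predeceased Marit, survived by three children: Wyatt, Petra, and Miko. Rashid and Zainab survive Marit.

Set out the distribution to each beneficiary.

Teodor: £180,000; Wyatt: £60,000; Petra: £60,000; Miko: £60,000; Rashid: £180,000; Zainab: £180,000

Teodor takes one-quarter of £720,000 = £180,000. The remaining £540,000 passes to the descendants.
The descendants' portion (£540,000) is divided into 3 shares of £180,000: Rashid and Zainab each take £180,000; Henrik's £180,000 share passes to Henrik's issue.
Henrik's share (£180,000) is divided into 3 shares of £60,000: Wyatt, Petra, and Miko each take £60,000.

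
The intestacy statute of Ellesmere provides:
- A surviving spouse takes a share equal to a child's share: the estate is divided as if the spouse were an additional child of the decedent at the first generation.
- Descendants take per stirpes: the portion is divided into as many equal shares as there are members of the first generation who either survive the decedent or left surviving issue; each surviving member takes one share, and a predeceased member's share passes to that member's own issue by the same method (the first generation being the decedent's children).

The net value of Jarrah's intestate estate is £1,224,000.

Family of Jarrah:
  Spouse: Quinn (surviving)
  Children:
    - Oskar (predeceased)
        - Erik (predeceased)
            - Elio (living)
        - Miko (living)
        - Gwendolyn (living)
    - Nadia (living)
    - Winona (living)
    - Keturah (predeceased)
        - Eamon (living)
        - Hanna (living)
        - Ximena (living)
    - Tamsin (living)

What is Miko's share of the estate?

Miko receives £68,000.

The spouse counts as an additional share at the children's level, so there are 6 primary shares of £204,000. Quinn takes one such share (£204,000).
The children's combined portion (£1,020,000) is divided into 5 shares of £204,000: Nadia, Winona, and Tamsin each take £204,000; Oskar's £204,000 share passes to Oskar's issue; Keturah's £204,000 share passes to Keturah's issue.
Oskar's share (£204,000) is divided into 3 shares of £68,000: Miko and Gwendolyn each take £68,000; Erik's £68,000 share passes to Erik's issue.
Erik's share (£68,000) passes entirely to Elio.
Keturah's share (£204,000) is divided into 3 shares of £68,000: Eamon, Hanna, and Ximena each take £68,000.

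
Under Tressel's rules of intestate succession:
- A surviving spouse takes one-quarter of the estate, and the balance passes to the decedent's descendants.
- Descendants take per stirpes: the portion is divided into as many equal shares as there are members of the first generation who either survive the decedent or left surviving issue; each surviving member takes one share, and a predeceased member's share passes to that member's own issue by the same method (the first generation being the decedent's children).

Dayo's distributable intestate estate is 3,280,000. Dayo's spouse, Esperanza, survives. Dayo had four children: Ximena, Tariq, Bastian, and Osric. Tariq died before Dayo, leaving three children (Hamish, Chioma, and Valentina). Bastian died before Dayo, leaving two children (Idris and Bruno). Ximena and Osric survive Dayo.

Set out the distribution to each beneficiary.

Esperanza: 820,000; Ximena: 615,000; Hamish: 205,000; Chioma: 205,000; Valentina: 205,000; Idris: 307,500; Bruno: 307,500; Osric: 615,000

Esperanza takes one-quarter of 3,280,000 = 820,000. The remaining 2,460,000 passes to the descendants.
The descendants' portion (2,460,000) is divided into 4 shares of 615,000: Ximena and Osric each take 615,000; Tariq's 615,000 share passes to Tariq's issue; Bastian's 615,000 share passes to Bastian's issue.
Tariq's share (615,000) is divided into 3 shares of 205,000: Hamish, Chioma, and Valentina each take 205,000.
Bastian's share (615,000) is divided into 2 shares of 307,500: Idris and Bruno each take 307,500.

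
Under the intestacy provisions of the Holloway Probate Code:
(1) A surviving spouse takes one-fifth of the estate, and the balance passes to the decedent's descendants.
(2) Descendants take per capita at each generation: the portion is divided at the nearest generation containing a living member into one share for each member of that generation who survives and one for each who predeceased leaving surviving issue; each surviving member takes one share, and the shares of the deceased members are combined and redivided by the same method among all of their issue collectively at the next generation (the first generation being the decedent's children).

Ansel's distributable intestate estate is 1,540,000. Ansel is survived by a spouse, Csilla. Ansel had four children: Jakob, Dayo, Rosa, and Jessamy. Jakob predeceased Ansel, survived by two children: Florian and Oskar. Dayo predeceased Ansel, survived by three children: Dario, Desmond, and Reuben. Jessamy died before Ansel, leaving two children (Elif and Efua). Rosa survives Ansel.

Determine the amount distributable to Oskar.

Oskar receives 132,000.

Csilla takes one-fifth of 1,540,000 = 308,000. The remaining 1,232,000 passes to the descendants.
The descendants' portion (1,232,000) is divided at the children's generation into 4 shares of 308,000. Rosa takes 308,000. The 3 shares of the deceased (Jakob, Dayo, and Jessamy) are combined into a pool of 924,000.
That pool (924,000) is divided at the grandchildren's generation equally among Florian, Oskar, Dario, Desmond, Reuben, Elif, and Efua: 132,000 each.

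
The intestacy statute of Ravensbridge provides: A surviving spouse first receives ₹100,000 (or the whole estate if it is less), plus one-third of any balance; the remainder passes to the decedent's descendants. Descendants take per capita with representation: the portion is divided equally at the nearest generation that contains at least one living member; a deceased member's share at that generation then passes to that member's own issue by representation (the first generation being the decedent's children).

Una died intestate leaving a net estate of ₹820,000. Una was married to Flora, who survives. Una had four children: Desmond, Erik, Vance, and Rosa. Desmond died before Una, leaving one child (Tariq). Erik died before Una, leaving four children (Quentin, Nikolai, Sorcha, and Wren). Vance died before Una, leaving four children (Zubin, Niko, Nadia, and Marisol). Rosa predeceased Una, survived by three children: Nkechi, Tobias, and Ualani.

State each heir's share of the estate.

Flora first takes ₹100,000, leaving a balance of ₹720,000. Flora then takes one-third of the balance (₹240,000), for a total of ₹340,000. The remaining ₹480,000 passes to the descendants.
No child survives, so the initial division is made at the grandchildren's generation.
The descendants' portion (₹480,000) is divided into 12 shares of ₹40,000: Tariq, Quentin, Nikolai, Sorcha, Wren, Zubin, Niko, Nadia, Marisol, Nkechi, Tobias, and Ualani each take ₹40,000.

Flora: ₹340,000; Tariq: ₹40,000; Quentin: ₹40,000; Nikolai: ₹40,000; Sorcha: ₹40,000; Wren: ₹40,000; Zubin: ₹40,000; Niko: ₹40,000; Nadia: ₹40,000; Marisol: ₹40,000; Nkechi: ₹40,000; Tobias: ₹40,000; Ualani: ₹40,000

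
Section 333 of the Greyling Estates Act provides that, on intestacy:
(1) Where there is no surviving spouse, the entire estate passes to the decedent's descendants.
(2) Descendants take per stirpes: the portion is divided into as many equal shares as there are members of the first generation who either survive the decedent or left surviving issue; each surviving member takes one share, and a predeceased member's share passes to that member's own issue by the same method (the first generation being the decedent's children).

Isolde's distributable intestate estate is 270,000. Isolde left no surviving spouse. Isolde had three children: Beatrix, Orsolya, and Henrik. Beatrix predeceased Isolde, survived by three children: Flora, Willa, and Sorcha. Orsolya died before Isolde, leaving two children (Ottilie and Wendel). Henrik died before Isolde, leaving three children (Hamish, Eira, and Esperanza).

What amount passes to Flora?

Flora receives 30,000.

The entire 270,000 passes to the descendants.
That amount (270,000) is divided into 3 shares of 90,000: Beatrix's 90,000 share passes to Beatrix's issue; Orsolya's 90,000 share passes to Orsolya's issue; Henrik's 90,000 share passes to Henrik's issue.
Beatrix's share (90,000) is divided into 3 shares of 30,000: Flora, Willa, and Sorcha each take 30,000.
Orsolya's share (90,000) is divided into 2 shares of 45,000: Ottilie and Wendel each take 45,000.
Henrik's share (90,000) is divided into 3 shares of 30,000: Hamish, Eira, and Esperanza each take 30,000.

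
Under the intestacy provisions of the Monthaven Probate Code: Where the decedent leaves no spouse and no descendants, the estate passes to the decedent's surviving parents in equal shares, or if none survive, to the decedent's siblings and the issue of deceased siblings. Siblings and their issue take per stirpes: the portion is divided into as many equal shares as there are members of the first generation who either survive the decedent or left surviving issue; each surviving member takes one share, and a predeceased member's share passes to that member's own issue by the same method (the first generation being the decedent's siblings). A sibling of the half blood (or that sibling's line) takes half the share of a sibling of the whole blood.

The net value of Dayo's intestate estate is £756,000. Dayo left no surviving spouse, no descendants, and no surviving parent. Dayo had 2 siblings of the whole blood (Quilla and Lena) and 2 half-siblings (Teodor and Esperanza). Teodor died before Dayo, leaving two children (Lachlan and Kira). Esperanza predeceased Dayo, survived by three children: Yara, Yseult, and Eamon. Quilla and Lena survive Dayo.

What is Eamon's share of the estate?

The entire £756,000 passes to the siblings and their issue.
Counting each half-blood sibling's line as half a unit, there are 3 units in £756,000, so one unit is £252,000. Whole-blood lines (Quilla and Lena) take £252,000 each; half-blood lines (Teodor and Esperanza) take £126,000 each.
Teodor's share (£126,000) is divided into 2 shares of £63,000: Lachlan and Kira each take £63,000.
Esperanza's share (£126,000) is divided into 3 shares of £42,000: Yara, Yseult, and Eamon each take £42,000.

Eamon receives £42,000.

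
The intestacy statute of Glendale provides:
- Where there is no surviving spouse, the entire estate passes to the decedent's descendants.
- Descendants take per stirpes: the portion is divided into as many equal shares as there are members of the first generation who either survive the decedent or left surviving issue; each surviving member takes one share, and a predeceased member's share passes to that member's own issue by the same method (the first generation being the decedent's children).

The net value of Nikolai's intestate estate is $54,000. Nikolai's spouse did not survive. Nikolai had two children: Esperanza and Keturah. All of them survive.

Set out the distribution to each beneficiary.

Esperanza: $27,000; Keturah: $27,000

The entire $54,000 passes to the descendants.
That amount ($54,000) is divided into 2 shares of $27,000: Esperanza and Keturah each take $27,000.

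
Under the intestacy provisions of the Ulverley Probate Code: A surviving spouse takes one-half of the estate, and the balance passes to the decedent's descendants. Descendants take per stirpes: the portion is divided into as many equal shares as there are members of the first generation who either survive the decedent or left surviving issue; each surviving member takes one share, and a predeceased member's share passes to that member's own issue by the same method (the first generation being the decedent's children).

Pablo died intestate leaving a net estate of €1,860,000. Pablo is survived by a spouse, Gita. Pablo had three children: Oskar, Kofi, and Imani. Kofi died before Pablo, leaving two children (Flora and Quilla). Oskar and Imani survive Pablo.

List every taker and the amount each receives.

Gita: €930,000; Oskar: €310,000; Flora: €155,000; Quilla: €155,000; Imani: €310,000

Gita takes one-half of €1,860,000 = €930,000. The remaining €930,000 passes to the descendants.
The descendants' portion (€930,000) is divided into 3 shares of €310,000: Oskar and Imani each take €310,000; Kofi's €310,000 share passes to Kofi's issue.
Kofi's share (€310,000) is divided into 2 shares of €155,000: Flora and Quilla each take €155,000.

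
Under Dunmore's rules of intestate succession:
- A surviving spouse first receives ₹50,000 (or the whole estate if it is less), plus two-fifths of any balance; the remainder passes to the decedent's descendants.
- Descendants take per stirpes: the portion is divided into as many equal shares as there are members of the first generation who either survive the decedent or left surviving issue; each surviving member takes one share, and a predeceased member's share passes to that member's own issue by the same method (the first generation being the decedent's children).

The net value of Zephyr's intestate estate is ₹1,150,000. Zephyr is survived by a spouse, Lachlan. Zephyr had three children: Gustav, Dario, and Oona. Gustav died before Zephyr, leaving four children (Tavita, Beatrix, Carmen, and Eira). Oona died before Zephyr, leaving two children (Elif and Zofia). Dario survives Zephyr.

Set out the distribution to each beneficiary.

Lachlan first takes ₹50,000, leaving a balance of ₹1,100,000. Lachlan then takes two-fifths of the balance (₹440,000), for a total of ₹490,000. The remaining ₹660,000 passes to the descendants.
The descendants' portion (₹660,000) is divided into 3 shares of ₹220,000: Dario takes ₹220,000; Gustav's ₹220,000 share passes to Gustav's issue; Oona's ₹220,000 share passes to Oona's issue.
Gustav's share (₹220,000) is divided into 4 shares of ₹55,000: Tavita, Beatrix, Carmen, and Eira each take ₹55,000.
Oona's share (₹220,000) is divided into 2 shares of ₹110,000: Elif and Zofia each take ₹110,000.

Lachlan: ₹490,000; Tavita: ₹55,000; Beatrix: ₹55,000; Carmen: ₹55,000; Eira: ₹55,000; Dario: ₹220,000; Elif: ₹110,000; Zofia: ₹110,000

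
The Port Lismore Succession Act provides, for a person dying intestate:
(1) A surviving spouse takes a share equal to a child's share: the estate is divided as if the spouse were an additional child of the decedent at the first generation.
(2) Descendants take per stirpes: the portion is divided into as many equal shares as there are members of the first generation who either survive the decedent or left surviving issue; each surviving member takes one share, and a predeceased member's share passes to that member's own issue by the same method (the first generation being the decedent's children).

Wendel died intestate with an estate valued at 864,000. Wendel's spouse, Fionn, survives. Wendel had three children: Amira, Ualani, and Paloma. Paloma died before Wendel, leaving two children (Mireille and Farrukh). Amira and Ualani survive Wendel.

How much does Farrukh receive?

Farrukh receives 108,000.

The spouse counts as an additional share at the children's level, so there are 4 primary shares of 216,000. Fionn takes one such share (216,000).
The children's combined portion (648,000) is divided into 3 shares of 216,000: Amira and Ualani each take 216,000; Paloma's 216,000 share passes to Paloma's issue.
Paloma's share (216,000) is divided into 2 shares of 108,000: Mireille and Farrukh each take 108,000.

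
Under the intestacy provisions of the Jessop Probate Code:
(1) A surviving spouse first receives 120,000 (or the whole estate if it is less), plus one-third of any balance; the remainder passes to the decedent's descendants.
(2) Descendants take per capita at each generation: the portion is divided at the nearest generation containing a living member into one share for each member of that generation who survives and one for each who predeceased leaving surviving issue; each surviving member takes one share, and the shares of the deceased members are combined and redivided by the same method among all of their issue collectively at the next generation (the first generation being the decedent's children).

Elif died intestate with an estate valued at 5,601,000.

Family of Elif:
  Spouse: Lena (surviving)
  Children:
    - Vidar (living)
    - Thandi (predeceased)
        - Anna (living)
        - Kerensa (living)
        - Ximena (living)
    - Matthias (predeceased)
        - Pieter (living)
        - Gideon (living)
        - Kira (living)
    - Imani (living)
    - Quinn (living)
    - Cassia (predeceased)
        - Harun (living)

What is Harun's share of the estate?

Lena first takes 120,000, leaving a balance of 5,481,000. Lena then takes one-third of the balance (1,827,000), for a total of 1,947,000. The remaining 3,654,000 passes to the descendants.
The descendants' portion (3,654,000) is divided at the children's generation into 6 shares of 609,000. Vidar, Imani, and Quinn each take 609,000. The 3 shares of the deceased (Thandi, Matthias, and Cassia) are combined into a pool of 1,827,000.
That pool (1,827,000) is divided at the grandchildren's generation equally among Anna, Kerensa, Ximena, Pieter, Gideon, Kira, and Harun: 261,000 each.

Harun receives 261,000.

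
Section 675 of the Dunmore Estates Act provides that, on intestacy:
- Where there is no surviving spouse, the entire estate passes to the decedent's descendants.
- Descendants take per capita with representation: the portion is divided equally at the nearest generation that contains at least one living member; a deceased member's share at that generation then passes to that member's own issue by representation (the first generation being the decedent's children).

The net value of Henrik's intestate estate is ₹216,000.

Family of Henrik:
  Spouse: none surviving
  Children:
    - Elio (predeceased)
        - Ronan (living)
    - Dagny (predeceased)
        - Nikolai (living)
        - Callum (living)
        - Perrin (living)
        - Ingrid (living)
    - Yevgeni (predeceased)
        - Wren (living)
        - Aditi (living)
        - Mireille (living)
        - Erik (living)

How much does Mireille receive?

The entire ₹216,000 passes to the descendants.
No child survives, so the initial division is made at the grandchildren's generation.
That amount (₹216,000) is divided into 9 shares of ₹24,000: Ronan, Nikolai, Callum, Perrin, Ingrid, Wren, Aditi, Mireille, and Erik each take ₹24,000.

Mireille receives ₹24,000.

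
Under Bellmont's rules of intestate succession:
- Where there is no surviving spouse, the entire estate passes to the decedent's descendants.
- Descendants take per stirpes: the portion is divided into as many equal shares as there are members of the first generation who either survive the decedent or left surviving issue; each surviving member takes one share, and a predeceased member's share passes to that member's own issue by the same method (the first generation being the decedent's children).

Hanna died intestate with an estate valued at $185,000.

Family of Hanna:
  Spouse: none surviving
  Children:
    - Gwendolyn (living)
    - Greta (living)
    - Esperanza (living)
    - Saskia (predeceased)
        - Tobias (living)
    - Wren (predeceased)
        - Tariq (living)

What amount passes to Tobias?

The entire $185,000 passes to the descendants.
That amount ($185,000) is divided into 5 shares of $37,000: Gwendolyn, Greta, and Esperanza each take $37,000; Saskia's $37,000 share passes to Saskia's issue; Wren's $37,000 share passes to Wren's issue.
Saskia's share ($37,000) passes entirely to Tobias.
Wren's share ($37,000) passes entirely to Tariq.

Tobias receives $37,000.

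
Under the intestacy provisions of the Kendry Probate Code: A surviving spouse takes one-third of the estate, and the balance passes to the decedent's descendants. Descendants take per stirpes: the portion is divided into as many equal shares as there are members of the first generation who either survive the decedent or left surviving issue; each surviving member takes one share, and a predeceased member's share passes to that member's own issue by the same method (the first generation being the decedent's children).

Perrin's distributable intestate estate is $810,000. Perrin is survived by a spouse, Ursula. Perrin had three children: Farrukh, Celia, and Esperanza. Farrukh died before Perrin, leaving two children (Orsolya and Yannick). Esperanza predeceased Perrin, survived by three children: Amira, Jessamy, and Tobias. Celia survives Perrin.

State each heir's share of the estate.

Ursula takes one-third of $810,000 = $270,000. The remaining $540,000 passes to the descendants.
The descendants' portion ($540,000) is divided into 3 shares of $180,000: Celia takes $180,000; Farrukh's $180,000 share passes to Farrukh's issue; Esperanza's $180,000 share passes to Esperanza's issue.
Farrukh's share ($180,000) is divided into 2 shares of $90,000: Orsolya and Yannick each take $90,000.
Esperanza's share ($180,000) is divided into 3 shares of $60,000: Amira, Jessamy, and Tobias each take $60,000.

Ursula: $270,000; Orsolya: $90,000; Yannick: $90,000; Celia: $180,000; Amira: $60,000; Jessamy: $60,000; Tobias: $60,000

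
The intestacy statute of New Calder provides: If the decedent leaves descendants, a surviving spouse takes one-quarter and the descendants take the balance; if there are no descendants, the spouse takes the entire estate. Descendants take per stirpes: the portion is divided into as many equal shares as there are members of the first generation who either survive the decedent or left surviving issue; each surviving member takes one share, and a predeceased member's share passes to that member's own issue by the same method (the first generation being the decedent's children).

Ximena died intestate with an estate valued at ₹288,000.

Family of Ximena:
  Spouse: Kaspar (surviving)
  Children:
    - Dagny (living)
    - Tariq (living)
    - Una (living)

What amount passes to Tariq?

Tariq receives ₹72,000.

Kaspar takes one-quarter of ₹288,000 = ₹72,000. The remaining ₹216,000 passes to the descendants.
The descendants' portion (₹216,000) is divided into 3 shares of ₹72,000: Dagny, Tariq, and Una each take ₹72,000.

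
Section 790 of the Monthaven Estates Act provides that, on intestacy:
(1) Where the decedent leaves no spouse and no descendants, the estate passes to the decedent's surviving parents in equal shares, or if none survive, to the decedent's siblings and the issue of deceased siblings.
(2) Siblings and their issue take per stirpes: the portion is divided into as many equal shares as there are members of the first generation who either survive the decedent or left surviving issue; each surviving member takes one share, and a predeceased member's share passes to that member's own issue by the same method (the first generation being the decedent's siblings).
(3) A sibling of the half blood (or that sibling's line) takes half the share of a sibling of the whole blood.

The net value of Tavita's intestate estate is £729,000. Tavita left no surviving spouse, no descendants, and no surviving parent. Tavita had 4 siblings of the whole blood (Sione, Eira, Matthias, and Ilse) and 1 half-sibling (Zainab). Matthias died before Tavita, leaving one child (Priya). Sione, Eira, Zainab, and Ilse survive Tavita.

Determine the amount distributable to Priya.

The entire £729,000 passes to the siblings and their issue.
Counting each half-blood sibling's line as half a unit, there are 9/2 units in £729,000, so one unit is £162,000. Whole-blood lines (Sione, Eira, Matthias, and Ilse) take £162,000 each; half-blood lines (Zainab) take £81,000 each.
Matthias's share (£162,000) passes entirely to Priya.

Priya receives £162,000.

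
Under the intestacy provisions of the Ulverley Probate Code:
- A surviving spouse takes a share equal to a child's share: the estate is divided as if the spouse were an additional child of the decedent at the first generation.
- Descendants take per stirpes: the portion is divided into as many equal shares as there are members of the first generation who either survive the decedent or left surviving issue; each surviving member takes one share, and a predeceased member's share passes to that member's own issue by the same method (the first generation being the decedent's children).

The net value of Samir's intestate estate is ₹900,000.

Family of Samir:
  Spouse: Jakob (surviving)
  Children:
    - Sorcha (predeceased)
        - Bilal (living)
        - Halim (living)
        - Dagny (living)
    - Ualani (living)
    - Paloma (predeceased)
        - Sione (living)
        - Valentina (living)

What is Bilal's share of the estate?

The spouse counts as an additional share at the children's level, so there are 4 primary shares of ₹225,000. Jakob takes one such share (₹225,000).
The children's combined portion (₹675,000) is divided into 3 shares of ₹225,000: Ualani takes ₹225,000; Sorcha's ₹225,000 share passes to Sorcha's issue; Paloma's ₹225,000 share passes to Paloma's issue.
Sorcha's share (₹225,000) is divided into 3 shares of ₹75,000: Bilal, Halim, and Dagny each take ₹75,000.
Paloma's share (₹225,000) is divided into 2 shares of ₹112,500: Sione and Valentina each take ₹112,500.

Bilal receives ₹75,000.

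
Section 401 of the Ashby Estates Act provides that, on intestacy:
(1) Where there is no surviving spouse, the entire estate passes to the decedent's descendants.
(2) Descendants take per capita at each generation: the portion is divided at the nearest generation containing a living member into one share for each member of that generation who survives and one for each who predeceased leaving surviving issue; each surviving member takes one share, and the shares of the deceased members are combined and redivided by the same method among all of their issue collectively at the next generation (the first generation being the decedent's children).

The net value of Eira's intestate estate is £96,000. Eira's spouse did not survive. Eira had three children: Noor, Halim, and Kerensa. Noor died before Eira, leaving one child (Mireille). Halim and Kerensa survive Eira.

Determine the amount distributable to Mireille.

Mireille receives £32,000.

The entire £96,000 passes to the descendants.
That amount (£96,000) is divided at the children's generation into 3 shares of £32,000. Halim and Kerensa each take £32,000. The remaining share for the deceased Noor (£32,000) is carried to the next generation.
That pool (£32,000) passes entirely to Mireille, the sole taker at the grandchildren's generation.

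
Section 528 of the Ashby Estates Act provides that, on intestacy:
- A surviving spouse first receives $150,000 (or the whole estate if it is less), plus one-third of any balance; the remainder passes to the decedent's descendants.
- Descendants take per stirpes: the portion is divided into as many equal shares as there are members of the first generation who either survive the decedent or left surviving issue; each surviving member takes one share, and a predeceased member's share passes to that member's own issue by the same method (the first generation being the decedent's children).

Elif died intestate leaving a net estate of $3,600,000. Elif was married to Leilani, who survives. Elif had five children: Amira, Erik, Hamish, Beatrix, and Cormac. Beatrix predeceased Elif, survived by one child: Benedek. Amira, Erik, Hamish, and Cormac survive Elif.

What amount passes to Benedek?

Leilani first takes $150,000, leaving a balance of $3,450,000. Leilani then takes one-third of the balance ($1,150,000), for a total of $1,300,000. The remaining $2,300,000 passes to the descendants.
The descendants' portion ($2,300,000) is divided into 5 shares of $460,000: Amira, Erik, Hamish, and Cormac each take $460,000; Beatrix's $460,000 share passes to Beatrix's issue.
Beatrix's share ($460,000) passes entirely to Benedek.

Benedek receives $460,000.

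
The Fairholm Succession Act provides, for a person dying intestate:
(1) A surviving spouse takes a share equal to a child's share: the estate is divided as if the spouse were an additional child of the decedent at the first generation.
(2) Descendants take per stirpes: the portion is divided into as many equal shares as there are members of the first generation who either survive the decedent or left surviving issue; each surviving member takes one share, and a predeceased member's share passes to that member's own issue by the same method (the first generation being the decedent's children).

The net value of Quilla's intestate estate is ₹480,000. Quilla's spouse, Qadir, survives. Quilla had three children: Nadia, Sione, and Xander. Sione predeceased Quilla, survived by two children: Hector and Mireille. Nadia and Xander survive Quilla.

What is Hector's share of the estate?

Hector receives ₹60,000.

The spouse counts as an additional share at the children's level, so there are 4 primary shares of ₹120,000. Qadir takes one such share (₹120,000).
The children's combined portion (₹360,000) is divided into 3 shares of ₹120,000: Nadia and Xander each take ₹120,000; Sione's ₹120,000 share passes to Sione's issue.
Sione's share (₹120,000) is divided into 2 shares of ₹60,000: Hector and Mireille each take ₹60,000.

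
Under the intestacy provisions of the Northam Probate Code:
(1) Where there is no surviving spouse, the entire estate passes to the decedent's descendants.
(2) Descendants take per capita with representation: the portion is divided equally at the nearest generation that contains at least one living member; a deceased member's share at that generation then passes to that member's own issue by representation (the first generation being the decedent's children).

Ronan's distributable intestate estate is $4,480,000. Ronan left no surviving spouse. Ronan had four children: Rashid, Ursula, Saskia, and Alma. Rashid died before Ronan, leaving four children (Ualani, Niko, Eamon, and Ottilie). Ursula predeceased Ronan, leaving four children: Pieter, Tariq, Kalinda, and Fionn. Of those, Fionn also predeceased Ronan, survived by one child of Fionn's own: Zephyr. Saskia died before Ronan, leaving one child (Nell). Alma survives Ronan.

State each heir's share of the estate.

The entire $4,480,000 passes to the descendants.
That amount ($4,480,000) is divided into 4 shares of $1,120,000: Alma takes $1,120,000; Rashid's $1,120,000 share passes to Rashid's issue; Ursula's $1,120,000 share passes to Ursula's issue; Saskia's $1,120,000 share passes to Saskia's issue.
Rashid's share ($1,120,000) is divided into 4 shares of $280,000: Ualani, Niko, Eamon, and Ottilie each take $280,000.
Ursula's share ($1,120,000) is divided into 4 shares of $280,000: Pieter, Tariq, and Kalinda each take $280,000; Fionn's $280,000 share passes to Fionn's issue.
Fionn's share ($280,000) passes entirely to Zephyr.
Saskia's share ($1,120,000) passes entirely to Nell.

Ualani: $280,000; Niko: $280,000; Eamon: $280,000; Ottilie: $280,000; Pieter: $280,000; Tariq: $280,000; Kalinda: $280,000; Zephyr: $280,000; Nell: $1,120,000; Alma: $1,120,000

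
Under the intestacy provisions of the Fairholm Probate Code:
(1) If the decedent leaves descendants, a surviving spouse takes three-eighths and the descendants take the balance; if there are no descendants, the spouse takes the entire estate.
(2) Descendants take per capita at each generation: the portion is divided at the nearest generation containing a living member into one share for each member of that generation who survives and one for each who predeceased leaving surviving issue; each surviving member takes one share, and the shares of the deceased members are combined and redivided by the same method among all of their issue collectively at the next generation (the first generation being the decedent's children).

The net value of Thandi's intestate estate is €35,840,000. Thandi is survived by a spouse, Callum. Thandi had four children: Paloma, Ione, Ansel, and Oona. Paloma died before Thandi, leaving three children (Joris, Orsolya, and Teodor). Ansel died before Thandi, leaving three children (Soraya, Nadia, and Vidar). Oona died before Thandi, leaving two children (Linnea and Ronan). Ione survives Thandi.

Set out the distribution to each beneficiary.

Callum takes three-eighths of €35,840,000 = €13,440,000. The remaining €22,400,000 passes to the descendants.
The descendants' portion (€22,400,000) is divided at the children's generation into 4 shares of €5,600,000. Ione takes €5,600,000. The 3 shares of the deceased (Paloma, Ansel, and Oona) are combined into a pool of €16,800,000.
That pool (€16,800,000) is divided at the grandchildren's generation equally among Joris, Orsolya, Teodor, Soraya, Nadia, Vidar, Linnea, and Ronan: €2,100,000 each.

Callum: €13,440,000; Joris: €2,100,000; Orsolya: €2,100,000; Teodor: €2,100,000; Ione: €5,600,000; Soraya: €2,100,000; Nadia: €2,100,000; Vidar: €2,100,000; Linnea: €2,100,000; Ronan: €2,100,000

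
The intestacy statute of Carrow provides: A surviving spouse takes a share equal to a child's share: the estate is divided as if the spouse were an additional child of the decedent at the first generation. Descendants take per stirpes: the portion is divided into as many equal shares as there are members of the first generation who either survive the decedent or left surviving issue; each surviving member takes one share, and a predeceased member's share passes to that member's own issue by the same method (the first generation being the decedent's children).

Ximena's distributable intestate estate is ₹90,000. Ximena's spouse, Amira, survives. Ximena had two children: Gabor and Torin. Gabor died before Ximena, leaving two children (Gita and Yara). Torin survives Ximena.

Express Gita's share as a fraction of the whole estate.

The spouse counts as an additional share at the children's level, so there are 3 primary shares of ₹30,000. Amira takes one such share (₹30,000).
The children's combined portion (₹60,000) is divided into 2 shares of ₹30,000: Torin takes ₹30,000; Gabor's ₹30,000 share passes to Gabor's issue.
Gabor's share (₹30,000) is divided into 2 shares of ₹15,000: Gita and Yara each take ₹15,000.

Gita receives 1/6 of the estate.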